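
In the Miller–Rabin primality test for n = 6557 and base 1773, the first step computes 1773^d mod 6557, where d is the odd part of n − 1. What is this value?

n − 1 = 6556 = 2^2 · 1639, so s = 2 and d = 1639.
By repeated squaring, 1773^1639 ≡ 4933 (mod 6557).

4933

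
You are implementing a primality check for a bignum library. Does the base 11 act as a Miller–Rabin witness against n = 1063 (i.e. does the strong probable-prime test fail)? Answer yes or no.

no

n − 1 = 1062 = 2^1 · 531, so s = 1 and d = 531.
x_0 = 11^531 mod 1063 = 1.
x_0 = 1, so 11 is not a witness.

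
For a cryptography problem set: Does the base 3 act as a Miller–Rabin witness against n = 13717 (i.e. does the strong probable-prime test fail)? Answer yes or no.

yes

n − 1 = 13716 = 2^2 · 3429, so s = 2 and d = 3429.
x_0 = 3^3429 mod 13717 = 2281.
x_0 is neither 1 nor 13716, so continue squaring.
x_1 = 2281^2 mod 13717 = 4218.
Reached i = s−1 = 1 without hitting −1: 3 is a Miller–Rabin witness and 13717 is composite.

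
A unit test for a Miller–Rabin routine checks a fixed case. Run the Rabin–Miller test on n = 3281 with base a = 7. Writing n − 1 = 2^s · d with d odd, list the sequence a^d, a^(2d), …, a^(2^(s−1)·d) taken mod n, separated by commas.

958, 2365, 2401, 84

n − 1 = 3280 = 2^4 · 205, so s = 4 and d = 205.
x_0 = 7^205 mod 3281 = 958.
x_1 = 958^2 mod 3281 = 2365.
x_2 = 2365^2 mod 3281 = 2401.
x_3 = 2401^2 mod 3281 = 84.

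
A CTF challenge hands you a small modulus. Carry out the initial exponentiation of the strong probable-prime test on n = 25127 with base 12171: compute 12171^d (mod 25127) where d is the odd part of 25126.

25126

n − 1 = 25126 = 2^1 · 12563, so s = 1 and d = 12563.
Repeated squaring mod 25127: 12171^1 ≡ 12171, 12171^2 ≡ 9576, 12171^4 ≡ 11353, 12171^8 ≡ 14226, 12171^16 ≡ 6218, 12171^32 ≡ 18198, 12171^64 ≡ 18471, 12171^128 ≡ 3435, 12171^256 ≡ 14662, 12171^512 ≡ 12759, 12171^1024 ≡ 19375, 12171^2048 ≡ 18372, 12171^4096 ≡ 24520, 12171^8192 ≡ 16671.
12563 = 8192 + 4096 + 256 + 16 + 2 + 1, so 12171^12563 ≡ 16671·24520·14662·6218·9576·12171 ≡ 25126 (mod 25127).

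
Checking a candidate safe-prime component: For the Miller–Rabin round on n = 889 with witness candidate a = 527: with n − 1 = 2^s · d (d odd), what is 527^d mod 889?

1

n − 1 = 888 = 2^3 · 111, so s = 3 and d = 111.
527^111 mod 889 = 1.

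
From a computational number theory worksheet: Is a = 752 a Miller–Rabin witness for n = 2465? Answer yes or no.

no

n − 1 = 2464 = 2^5 · 77, so s = 5 and d = 77.
x_0 = 752^77 mod 2465 = 157.
x_0 is neither 1 nor 2464, so continue squaring.
x_1 = 157^2 mod 2465 = 2464.
x_1 ≡ −1, so 752 is not a witness.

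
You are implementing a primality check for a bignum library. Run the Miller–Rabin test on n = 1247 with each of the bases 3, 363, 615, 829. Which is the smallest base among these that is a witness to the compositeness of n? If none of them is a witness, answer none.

3

n − 1 = 1246 = 2^1 · 623, so s = 1 and d = 623.
Base 3: x_0 = 3^623 mod 1247 = 824. x_0 ∉ {1, 1246} and s = 1, so 3 is a Miller–Rabin witness and 1247 is composite.
Base 363: x_0 = 363^623 mod 1247 = 394. x_0 ∉ {1, 1246} and s = 1, so 363 is a Miller–Rabin witness and 1247 is composite.
Base 615: x_0 = 615^623 mod 1247 = 608. x_0 ∉ {1, 1246} and s = 1, so 615 is a Miller–Rabin witness and 1247 is composite.
Base 829: x_0 = 829^623 mod 1247 = 824. x_0 ∉ {1, 1246} and s = 1, so 829 is a Miller–Rabin witness and 1247 is composite.
The smallest witness among the given bases is 3.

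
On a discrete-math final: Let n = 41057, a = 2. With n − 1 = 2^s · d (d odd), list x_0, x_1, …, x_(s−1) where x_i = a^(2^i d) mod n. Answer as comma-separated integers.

n − 1 = 41056 = 2^5 · 1283, so s = 5 and d = 1283.
x_0 = 2^1283 mod 41057 = 18182.
x_1 = 18182^2 mod 41057 = 35217.
x_2 = 35217^2 mod 41057 = 28290.
x_3 = 28290^2 mod 41057 = 41056.
x_4 = 41056^2 mod 41057 = 1.

18182, 35217, 28290, 41056, 1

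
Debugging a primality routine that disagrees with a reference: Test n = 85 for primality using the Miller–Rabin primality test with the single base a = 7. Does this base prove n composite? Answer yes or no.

yes

n − 1 = 84 = 2^2 · 21, so s = 2 and d = 21.
x_0 = 7^21 mod 85 = 62.
x_0 is neither 1 nor 84, so continue squaring.
x_1 = 62^2 mod 85 = 19.
Reached i = s−1 = 1 without hitting −1: 7 is a Miller–Rabin witness and 85 is composite.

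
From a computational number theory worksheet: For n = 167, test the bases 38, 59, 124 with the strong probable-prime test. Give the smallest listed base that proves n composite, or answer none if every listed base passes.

none

n − 1 = 166 = 2^1 · 83, so s = 1 and d = 83.
Base 38: x_0 = 38^83 mod 167 = 1. x_0 = 1, so 38 is not a witness.
Base 59: x_0 = 59^83 mod 167 = 166. x_0 = 166 ≡ −1, so 59 is not a witness.
Base 124: x_0 = 124^83 mod 167 = 1. x_0 = 1, so 124 is not a witness.
No listed base is a witness for 167.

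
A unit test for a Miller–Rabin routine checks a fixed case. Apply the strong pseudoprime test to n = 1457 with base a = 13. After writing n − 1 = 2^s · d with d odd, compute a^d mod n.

1439

n − 1 = 1456 = 2^4 · 91, so s = 4 and d = 91.
13^91 mod 1457 = 1439.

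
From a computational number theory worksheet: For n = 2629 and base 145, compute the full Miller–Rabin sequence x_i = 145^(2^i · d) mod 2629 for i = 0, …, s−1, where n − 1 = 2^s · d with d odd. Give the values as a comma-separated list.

n − 1 = 2628 = 2^2 · 657, so s = 2 and d = 657.
x_0 = 145^657 mod 2629 = 2592.
x_1 = 2592^2 mod 2629 = 1369.

2592, 1369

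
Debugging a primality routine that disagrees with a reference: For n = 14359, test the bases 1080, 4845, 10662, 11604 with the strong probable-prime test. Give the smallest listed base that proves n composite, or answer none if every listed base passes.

n − 1 = 14358 = 2^1 · 7179, so s = 1 and d = 7179.
Base 1080: x_0 = 1080^7179 mod 14359 = 10708. x_0 ∉ {1, 14358} and s = 1, so 1080 is a Miller–Rabin witness and 14359 is composite.
Base 4845: x_0 = 4845^7179 mod 14359 = 13841. x_0 ∉ {1, 14358} and s = 1, so 4845 is a Miller–Rabin witness and 14359 is composite.
Base 10662: x_0 = 10662^7179 mod 14359 = 5156. x_0 ∉ {1, 14358} and s = 1, so 10662 is a Miller–Rabin witness and 14359 is composite.
Base 11604: x_0 = 11604^7179 mod 14359 = 1860. x_0 ∉ {1, 14358} and s = 1, so 11604 is a Miller–Rabin witness and 14359 is composite.
The smallest witness among the given bases is 1080.

1080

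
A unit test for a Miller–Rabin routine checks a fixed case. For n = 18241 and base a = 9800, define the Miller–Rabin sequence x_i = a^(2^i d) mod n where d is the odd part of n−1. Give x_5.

7447

n − 1 = 18240 = 2^6 · 285, so s = 6 and d = 285.
x_0 = 9800^285 mod 18241 = 13830.
x_1 = 13830^2 mod 18241 = 12015.
x_2 = 12015^2 mod 18241 = 951.
x_3 = 951^2 mod 18241 = 10592.
x_4 = 10592^2 mod 18241 = 8314.
x_5 = 8314^2 mod 18241 = 7447.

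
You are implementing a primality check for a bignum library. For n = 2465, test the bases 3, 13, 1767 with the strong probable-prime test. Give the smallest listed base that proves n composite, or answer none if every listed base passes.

3

n − 1 = 2464 = 2^5 · 77, so s = 5 and d = 77.
Base 3: x_0 = 3^77 mod 2465 = 2018. x_0 is neither 1 nor 2464, so continue squaring. x_1 = 2018^2 mod 2465 = 144. x_2 = 144^2 mod 2465 = 1016. x_3 = 1016^2 mod 2465 = 1886. x_4 = 1886^2 mod 2465 = 1. x_4 = 1 but x_3 ≠ ±1, a nontrivial square root of 1 — 3 is a witness and 2465 is composite.
Base 13: x_0 = 13^77 mod 2465 = 608. x_0 is neither 1 nor 2464, so continue squaring. x_1 = 608^2 mod 2465 = 2379. x_2 = 2379^2 mod 2465 = 1. x_2 = 1 but x_1 ≠ ±1, a nontrivial square root of 1 — 13 is a witness and 2465 is composite.
Base 1767: x_0 = 1767^77 mod 2465 = 1172. x_0 is neither 1 nor 2464, so continue squaring. x_1 = 1172^2 mod 2465 = 579. x_2 = 579^2 mod 2465 = 1. x_2 = 1 but x_1 ≠ ±1, a nontrivial square root of 1 — 1767 is a witness and 2465 is composite.
The smallest witness among the given bases is 3.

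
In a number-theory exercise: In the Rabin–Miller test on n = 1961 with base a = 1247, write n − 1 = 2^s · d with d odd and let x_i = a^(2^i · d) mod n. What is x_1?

470

n − 1 = 1960 = 2^3 · 245, so s = 3 and d = 245.
x_0 = 1247^245 mod 1961 = 713.
x_1 = 713^2 mod 1961 = 470.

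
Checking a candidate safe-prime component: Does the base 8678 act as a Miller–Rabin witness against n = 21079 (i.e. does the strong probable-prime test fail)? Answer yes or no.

n − 1 = 21078 = 2^1 · 10539, so s = 1 and d = 10539.
x_0 = 8678^10539 mod 21079 = 10094.
x_0 ∉ {1, 21078} and s = 1, so 8678 is a Miller–Rabin witness and 21079 is composite.

yes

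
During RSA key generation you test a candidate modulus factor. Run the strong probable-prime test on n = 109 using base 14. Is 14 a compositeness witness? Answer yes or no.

no

n − 1 = 108 = 2^2 · 27, so s = 2 and d = 27.
Repeated squaring mod 109: 14^1 ≡ 14, 14^2 ≡ 87, 14^4 ≡ 48, 14^8 ≡ 15, 14^16 ≡ 7.
27 = 16 + 8 + 2 + 1, so 14^27 ≡ 7·15·87·14 ≡ 33 (mod 109).
x_0 = 14^27 mod 109 = 33.
x_0 is neither 1 nor 108, so continue squaring.
x_1 = 33^2 mod 109 = 108.
x_1 ≡ −1, so 14 is not a witness.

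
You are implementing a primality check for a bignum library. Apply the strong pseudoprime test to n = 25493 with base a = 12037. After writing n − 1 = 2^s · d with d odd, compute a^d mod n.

n − 1 = 25492 = 2^2 · 6373, so s = 2 and d = 6373.
By repeated squaring, 12037^6373 ≡ 24543 (mod 25493).

24543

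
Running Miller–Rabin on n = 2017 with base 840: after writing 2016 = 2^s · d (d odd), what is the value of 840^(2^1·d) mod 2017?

n − 1 = 2016 = 2^5 · 63, so s = 5 and d = 63.
x_0 = 840^63 mod 2017 = 1424.
x_1 = 1424^2 mod 2017 = 691.

691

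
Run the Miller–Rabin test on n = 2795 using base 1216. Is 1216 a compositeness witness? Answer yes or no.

yes

n − 1 = 2794 = 2^1 · 1397, so s = 1 and d = 1397.
x_0 = 1216^1397 mod 2795 = 1961.
x_0 ∉ {1, 2794} and s = 1, so 1216 is a Miller–Rabin witness and 2795 is composite.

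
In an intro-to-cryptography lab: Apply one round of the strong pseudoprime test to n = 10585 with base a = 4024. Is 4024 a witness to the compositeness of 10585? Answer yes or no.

n − 1 = 10584 = 2^3 · 1323, so s = 3 and d = 1323.
x_0 = 4024^1323 mod 10585 = 10584.
x_0 = 10584 ≡ −1, so 4024 is not a witness.

no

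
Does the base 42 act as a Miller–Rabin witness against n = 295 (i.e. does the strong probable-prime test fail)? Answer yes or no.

yes

n − 1 = 294 = 2^1 · 147, so s = 1 and d = 147.
x_0 = 42^147 mod 295 = 183.
x_0 ∉ {1, 294} and s = 1, so 42 is a Miller–Rabin witness and 295 is composite.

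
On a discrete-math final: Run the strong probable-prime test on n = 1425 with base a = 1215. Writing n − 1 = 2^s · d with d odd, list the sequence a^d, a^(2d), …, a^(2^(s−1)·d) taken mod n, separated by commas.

n − 1 = 1424 = 2^4 · 89, so s = 4 and d = 89.
x_0 = 1215^89 mod 1425 = 75.
x_1 = 75^2 mod 1425 = 1350.
x_2 = 1350^2 mod 1425 = 1350.
x_3 = 1350^2 mod 1425 = 1350.

75, 1350, 1350, 1350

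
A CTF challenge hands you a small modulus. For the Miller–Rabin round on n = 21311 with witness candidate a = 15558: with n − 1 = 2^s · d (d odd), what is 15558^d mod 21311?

16174

n − 1 = 21310 = 2^1 · 10655, so s = 1 and d = 10655.
Repeated squaring mod 21311: 15558^1 ≡ 15558, 15558^2 ≡ 1026, 15558^4 ≡ 8437, 15558^8 ≡ 4229, 15558^16 ≡ 4512, 15558^32 ≡ 6139, 15558^64 ≡ 9473, 15558^128 ≡ 18419, 15558^256 ≡ 9752, 15558^512 ≡ 11822, 15558^1024 ≡ 2146, 15558^2048 ≡ 2140, 15558^4096 ≡ 19046, 15558^8192 ≡ 15585.
10655 = 8192 + 2048 + 256 + 128 + 16 + 8 + 4 + 2 + 1, so 15558^10655 ≡ 15585·2140·9752·18419·4512·4229·8437·1026·15558 ≡ 16174 (mod 21311).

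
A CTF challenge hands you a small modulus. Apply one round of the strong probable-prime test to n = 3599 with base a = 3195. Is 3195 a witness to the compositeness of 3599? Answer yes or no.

yes

n − 1 = 3598 = 2^1 · 1799, so s = 1 and d = 1799.
x_0 = 3195^1799 mod 3599 = 1838.
x_0 ∉ {1, 3598} and s = 1, so 3195 is a Miller–Rabin witness and 3599 is composite.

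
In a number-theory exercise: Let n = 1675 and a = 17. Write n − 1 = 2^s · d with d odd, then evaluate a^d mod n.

n − 1 = 1674 = 2^1 · 837, so s = 1 and d = 837.
17^837 mod 1675 = 627.

627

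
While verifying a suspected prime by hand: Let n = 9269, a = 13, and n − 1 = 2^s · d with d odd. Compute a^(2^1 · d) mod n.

n − 1 = 9268 = 2^2 · 2317, so s = 2 and d = 2317.
x_0 = 13^2317 mod 9269 = 6656.
x_1 = 6656^2 mod 9269 = 5785.

5785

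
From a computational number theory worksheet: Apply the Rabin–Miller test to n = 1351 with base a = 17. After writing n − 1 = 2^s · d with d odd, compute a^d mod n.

n − 1 = 1350 = 2^1 · 675, so s = 1 and d = 675.
Repeated squaring mod 1351: 17^1 ≡ 17, 17^2 ≡ 289, 17^4 ≡ 1110, 17^8 ≡ 1339, 17^16 ≡ 144, 17^32 ≡ 471, 17^64 ≡ 277, 17^128 ≡ 1073, 17^256 ≡ 277, 17^512 ≡ 1073.
675 = 512 + 128 + 32 + 2 + 1, so 17^675 ≡ 1073·1073·471·289·17 ≡ 1070 (mod 1351).

1070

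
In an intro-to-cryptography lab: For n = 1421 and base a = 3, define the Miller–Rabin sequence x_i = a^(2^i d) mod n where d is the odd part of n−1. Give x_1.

121

n − 1 = 1420 = 2^2 · 355, so s = 2 and d = 355.
x_0 = 3^355 mod 1421 = 1410.
x_1 = 1410^2 mod 1421 = 121.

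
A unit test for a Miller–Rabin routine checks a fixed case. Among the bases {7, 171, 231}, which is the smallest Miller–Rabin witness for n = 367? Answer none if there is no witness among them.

none

n − 1 = 366 = 2^1 · 183, so s = 1 and d = 183.
Base 7: x_0 = 7^183 mod 367 = 1. x_0 = 1, so 7 is not a witness.
Base 171: x_0 = 171^183 mod 367 = 366. x_0 = 366 ≡ −1, so 171 is not a witness.
Base 231: x_0 = 231^183 mod 367 = 1. x_0 = 1, so 231 is not a witness.
No listed base is a witness for 367.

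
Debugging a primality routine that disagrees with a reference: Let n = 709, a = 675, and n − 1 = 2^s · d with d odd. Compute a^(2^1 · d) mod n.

1

n − 1 = 708 = 2^2 · 177, so s = 2 and d = 177.
Repeated squaring mod 709: 675^1 ≡ 675, 675^2 ≡ 447, 675^4 ≡ 580, 675^8 ≡ 334, 675^16 ≡ 243, 675^32 ≡ 202, 675^64 ≡ 391, 675^128 ≡ 446.
177 = 128 + 32 + 16 + 1, so 675^177 ≡ 446·202·243·675 ≡ 1 (mod 709).
x_0 = 1.
x_1 = 1^2 mod 709 = 1.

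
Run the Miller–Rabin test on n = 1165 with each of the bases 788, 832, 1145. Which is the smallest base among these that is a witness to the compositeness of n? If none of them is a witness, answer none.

832

n − 1 = 1164 = 2^2 · 291, so s = 2 and d = 291.
Base 788: x_0 = 788^291 mod 1165 = 377. x_0 is neither 1 nor 1164, so continue squaring. x_1 = 377^2 mod 1165 = 1164. x_1 ≡ −1, so 788 is not a witness.
Base 832: x_0 = 832^291 mod 1165 = 333. x_0 is neither 1 nor 1164, so continue squaring. x_1 = 333^2 mod 1165 = 214. Reached i = s−1 = 1 without hitting −1: 832 is a Miller–Rabin witness and 1165 is composite.
Base 1145: x_0 = 1145^291 mod 1165 = 615. x_0 is neither 1 nor 1164, so continue squaring. x_1 = 615^2 mod 1165 = 765. Reached i = s−1 = 1 without hitting −1: 1145 is a Miller–Rabin witness and 1165 is composite.
The smallest witness among the given bases is 832.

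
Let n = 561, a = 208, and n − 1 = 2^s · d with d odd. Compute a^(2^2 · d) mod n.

n − 1 = 560 = 2^4 · 35, so s = 4 and d = 35.
x_0 = 208^35 mod 561 = 472.
x_1 = 472^2 mod 561 = 67.
x_2 = 67^2 mod 561 = 1.

1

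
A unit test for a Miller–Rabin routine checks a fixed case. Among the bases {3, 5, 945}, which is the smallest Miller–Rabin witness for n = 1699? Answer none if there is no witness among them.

none

n − 1 = 1698 = 2^1 · 849, so s = 1 and d = 849.
Base 3: x_0 = 3^849 mod 1699 = 1698. x_0 = 1698 ≡ −1, so 3 is not a witness.
Base 5: x_0 = 5^849 mod 1699 = 1. x_0 = 1, so 5 is not a witness.
Base 945: x_0 = 945^849 mod 1699 = 1698. x_0 = 1698 ≡ −1, so 945 is not a witness.
No listed base is a witness for 1699.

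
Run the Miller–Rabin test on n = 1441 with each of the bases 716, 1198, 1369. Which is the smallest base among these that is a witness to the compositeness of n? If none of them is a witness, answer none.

n − 1 = 1440 = 2^5 · 45, so s = 5 and d = 45.
Base 716: x_0 = 716^45 mod 1441 = 1. x_0 = 1, so 716 is not a witness.
Base 1198: x_0 = 1198^45 mod 1441 = 1066. x_0 is neither 1 nor 1440, so continue squaring. x_1 = 1066^2 mod 1441 = 848. x_2 = 848^2 mod 1441 = 45. x_3 = 45^2 mod 1441 = 584. x_4 = 584^2 mod 1441 = 980. Reached i = s−1 = 4 without hitting −1: 1198 is a Miller–Rabin witness and 1441 is composite.
Base 1369: x_0 = 1369^45 mod 1441 = 342. x_0 is neither 1 nor 1440, so continue squaring. x_1 = 342^2 mod 1441 = 243. x_2 = 243^2 mod 1441 = 1409. x_3 = 1409^2 mod 1441 = 1024. x_4 = 1024^2 mod 1441 = 969. Reached i = s−1 = 4 without hitting −1: 1369 is a Miller–Rabin witness and 1441 is composite.
The smallest witness among the given bases is 1198.

1198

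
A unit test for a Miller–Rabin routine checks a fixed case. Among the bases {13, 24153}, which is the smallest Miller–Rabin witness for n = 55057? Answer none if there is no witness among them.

n − 1 = 55056 = 2^4 · 3441, so s = 4 and d = 3441.
Base 13: x_0 = 13^3441 mod 55057 = 52030. x_0 is neither 1 nor 55056, so continue squaring. x_1 = 52030^2 mod 55057 = 23267. x_2 = 23267^2 mod 55057 = 32865. x_3 = 32865^2 mod 55057 = 55056. x_3 ≡ −1, so 13 is not a witness.
Base 24153: x_0 = 24153^3441 mod 55057 = 5644. x_0 is neither 1 nor 55056, so continue squaring. x_1 = 5644^2 mod 55057 = 31790. x_2 = 31790^2 mod 55057 = 32865. x_3 = 32865^2 mod 55057 = 55056. x_3 ≡ −1, so 24153 is not a witness.
No listed base is a witness for 55057.

none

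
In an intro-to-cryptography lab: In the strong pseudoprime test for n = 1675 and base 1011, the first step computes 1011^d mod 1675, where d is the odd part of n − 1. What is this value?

1246

n − 1 = 1674 = 2^1 · 837, so s = 1 and d = 837.
1011^837 mod 1675 = 1246.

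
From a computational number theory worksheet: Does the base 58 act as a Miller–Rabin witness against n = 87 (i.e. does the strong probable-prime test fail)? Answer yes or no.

yes

n − 1 = 86 = 2^1 · 43, so s = 1 and d = 43.
x_0 = 58^43 mod 87 = 58.
x_0 ∉ {1, 86} and s = 1, so 58 is a Miller–Rabin witness and 87 is composite.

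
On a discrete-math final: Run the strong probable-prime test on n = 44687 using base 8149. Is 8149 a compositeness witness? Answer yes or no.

n − 1 = 44686 = 2^1 · 22343, so s = 1 and d = 22343.
Repeated squaring mod 44687: 8149^1 ≡ 8149, 8149^2 ≡ 1319, 8149^4 ≡ 41655, 8149^8 ≡ 32189, 8149^16 ≡ 18939, 8149^32 ≡ 27859, 8149^64 ≡ 65, 8149^128 ≡ 4225, 8149^256 ≡ 20512, 8149^512 ≡ 14039, 8149^1024 ≡ 23851, 8149^2048 ≡ 4691, 8149^4096 ≡ 19477, 8149^8192 ≡ 5586, 8149^16384 ≡ 11870.
22343 = 16384 + 4096 + 1024 + 512 + 256 + 64 + 4 + 2 + 1, so 8149^22343 ≡ 11870·19477·23851·14039·20512·65·41655·1319·8149 ≡ 44686 (mod 44687).
x_0 = 8149^22343 mod 44687 = 44686.
x_0 = 44686 ≡ −1, so 8149 is not a witness.

no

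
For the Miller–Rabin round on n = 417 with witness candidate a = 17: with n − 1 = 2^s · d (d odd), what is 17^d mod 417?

380

n − 1 = 416 = 2^5 · 13, so s = 5 and d = 13.
Repeated squaring mod 417: 17^1 ≡ 17, 17^2 ≡ 289, 17^4 ≡ 121, 17^8 ≡ 46.
13 = 8 + 4 + 1, so 17^13 ≡ 46·121·17 ≡ 380 (mod 417).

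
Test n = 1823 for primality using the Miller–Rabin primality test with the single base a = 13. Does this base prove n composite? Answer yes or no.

n − 1 = 1822 = 2^1 · 911, so s = 1 and d = 911.
x_0 = 13^911 mod 1823 = 1.
x_0 = 1, so 13 is not a witness.

no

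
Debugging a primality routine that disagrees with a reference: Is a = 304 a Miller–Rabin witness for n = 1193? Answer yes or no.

no

n − 1 = 1192 = 2^3 · 149, so s = 3 and d = 149.
x_0 = 304^149 mod 1193 = 362.
x_0 is neither 1 nor 1192, so continue squaring.
x_1 = 362^2 mod 1193 = 1007.
x_2 = 1007^2 mod 1193 = 1192.
x_2 ≡ −1, so 304 is not a witness.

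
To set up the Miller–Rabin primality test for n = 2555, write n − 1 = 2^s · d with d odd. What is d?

Halving: 2554 → 1277; 1277 is odd.
So 2554 = 2^1 · 1277.

1277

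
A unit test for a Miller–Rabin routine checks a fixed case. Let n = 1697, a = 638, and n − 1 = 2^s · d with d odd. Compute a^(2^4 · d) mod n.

n − 1 = 1696 = 2^5 · 53, so s = 5 and d = 53.
x_0 = 638^53 mod 1697 = 517.
x_1 = 517^2 mod 1697 = 860.
x_2 = 860^2 mod 1697 = 1405.
x_3 = 1405^2 mod 1697 = 414.
x_4 = 414^2 mod 1697 = 1696.

1696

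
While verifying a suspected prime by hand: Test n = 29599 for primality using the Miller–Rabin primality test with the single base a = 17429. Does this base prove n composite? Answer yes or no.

no

n − 1 = 29598 = 2^1 · 14799, so s = 1 and d = 14799.
x_0 = 17429^14799 mod 29599 = 29598.
x_0 = 29598 ≡ −1, so 17429 is not a witness.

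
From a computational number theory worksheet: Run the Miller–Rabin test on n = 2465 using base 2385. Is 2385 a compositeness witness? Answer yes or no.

n − 1 = 2464 = 2^5 · 77, so s = 5 and d = 77.
Repeated squaring mod 2465: 2385^1 ≡ 2385, 2385^2 ≡ 1470, 2385^4 ≡ 1560, 2385^8 ≡ 645, 2385^16 ≡ 1905, 2385^32 ≡ 545, 2385^64 ≡ 1225.
77 = 64 + 8 + 4 + 1, so 2385^77 ≡ 1225·645·1560·2385 ≡ 2060 (mod 2465).
x_0 = 2385^77 mod 2465 = 2060.
x_0 is neither 1 nor 2464, so continue squaring.
x_1 = 2060^2 mod 2465 = 1335.
x_2 = 1335^2 mod 2465 = 30.
x_3 = 30^2 mod 2465 = 900.
x_4 = 900^2 mod 2465 = 1480.
Reached i = s−1 = 4 without hitting −1: 2385 is a Miller–Rabin witness and 2465 is composite.

yes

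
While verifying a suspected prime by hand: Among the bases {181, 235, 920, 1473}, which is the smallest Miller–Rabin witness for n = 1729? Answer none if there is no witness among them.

none

n − 1 = 1728 = 2^6 · 27, so s = 6 and d = 27.
Base 181: x_0 = 181^27 mod 1729 = 1728. x_0 = 1728 ≡ −1, so 181 is not a witness.
Base 235: x_0 = 235^27 mod 1729 = 1. x_0 = 1, so 235 is not a witness.
Base 920: x_0 = 920^27 mod 1729 = 1728. x_0 = 1728 ≡ −1, so 920 is not a witness.
Base 1473: x_0 = 1473^27 mod 1729 = 1728. x_0 = 1728 ≡ −1, so 1473 is not a witness.
No listed base is a witness for 1729.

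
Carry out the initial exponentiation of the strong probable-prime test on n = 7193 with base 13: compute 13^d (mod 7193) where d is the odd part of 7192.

1

n − 1 = 7192 = 2^3 · 899, so s = 3 and d = 899.
Repeated squaring mod 7193: 13^1 ≡ 13, 13^2 ≡ 169, 13^4 ≡ 6982, 13^8 ≡ 1363, 13^16 ≡ 1975, 13^32 ≡ 2019, 13^64 ≡ 5123, 13^128 ≡ 5065, 13^256 ≡ 3987, 13^512 ≡ 6832.
899 = 512 + 256 + 128 + 2 + 1, so 13^899 ≡ 6832·3987·5065·169·13 ≡ 1 (mod 7193).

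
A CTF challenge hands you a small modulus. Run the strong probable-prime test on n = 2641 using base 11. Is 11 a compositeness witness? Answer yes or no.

n − 1 = 2640 = 2^4 · 165, so s = 4 and d = 165.
By repeated squaring, 11^165 ≡ 1654 (mod 2641).
x_0 = 11^165 mod 2641 = 1654.
x_0 is neither 1 nor 2640, so continue squaring.
x_1 = 1654^2 mod 2641 = 2281.
x_2 = 2281^2 mod 2641 = 191.
x_3 = 191^2 mod 2641 = 2148.
Reached i = s−1 = 3 without hitting −1: 11 is a Miller–Rabin witness and 2641 is composite.

yes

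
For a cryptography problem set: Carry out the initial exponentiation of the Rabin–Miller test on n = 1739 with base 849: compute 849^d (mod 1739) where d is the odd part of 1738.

n − 1 = 1738 = 2^1 · 869, so s = 1 and d = 869.
Repeated squaring mod 1739: 849^1 ≡ 849, 849^2 ≡ 855, 849^4 ≡ 645, 849^8 ≡ 404, 849^16 ≡ 1489, 849^32 ≡ 1635, 849^64 ≡ 382, 849^128 ≡ 1587, 849^256 ≡ 497, 849^512 ≡ 71.
869 = 512 + 256 + 64 + 32 + 4 + 1, so 849^869 ≡ 71·497·382·1635·645·849 ≡ 523 (mod 1739).

523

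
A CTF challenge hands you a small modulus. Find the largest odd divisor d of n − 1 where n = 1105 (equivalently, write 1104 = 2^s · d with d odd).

Halving: 1104 → 552 → 276 → 138 → 69; 69 is odd.
So 1104 = 2^4 · 69.

69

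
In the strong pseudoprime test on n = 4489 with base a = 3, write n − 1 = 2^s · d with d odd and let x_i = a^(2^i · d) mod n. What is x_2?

2748

n − 1 = 4488 = 2^3 · 561, so s = 3 and d = 561.
x_0 = 3^561 mod 4489 = 2679.
x_1 = 2679^2 mod 4489 = 3619.
x_2 = 3619^2 mod 4489 = 2748.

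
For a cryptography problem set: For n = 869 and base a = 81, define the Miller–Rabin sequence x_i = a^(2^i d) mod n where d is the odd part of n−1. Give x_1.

190

n − 1 = 868 = 2^2 · 217, so s = 2 and d = 217.
x_0 = 81^217 mod 869 = 115.
x_1 = 115^2 mod 869 = 190.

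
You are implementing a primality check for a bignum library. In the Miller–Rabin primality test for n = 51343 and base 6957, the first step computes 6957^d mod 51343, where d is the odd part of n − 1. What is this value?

51342

n − 1 = 51342 = 2^1 · 25671, so s = 1 and d = 25671.
Repeated squaring mod 51343: 6957^1 ≡ 6957, 6957^2 ≡ 34743, 6957^4 ≡ 2119, 6957^8 ≡ 23320, 6957^16 ≡ 48687, 6957^32 ≡ 20345, 6957^64 ≡ 43102, 6957^128 ≡ 38635, 6957^256 ≡ 19529, 6957^512 ≡ 6037, 6957^1024 ≡ 43182, 6957^2048 ≡ 10050, 6957^4096 ≡ 10819, 6957^8192 ≡ 40064, 6957^16384 ≡ 39230.
25671 = 16384 + 8192 + 1024 + 64 + 4 + 2 + 1, so 6957^25671 ≡ 39230·40064·43182·43102·2119·34743·6957 ≡ 51342 (mod 51343).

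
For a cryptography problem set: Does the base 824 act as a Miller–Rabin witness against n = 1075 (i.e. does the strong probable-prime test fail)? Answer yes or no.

n − 1 = 1074 = 2^1 · 537, so s = 1 and d = 537.
x_0 = 824^537 mod 1075 = 1074.
x_0 = 1074 ≡ −1, so 824 is not a witness.

no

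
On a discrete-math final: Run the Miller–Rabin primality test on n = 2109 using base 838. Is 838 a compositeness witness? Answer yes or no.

yes

n − 1 = 2108 = 2^2 · 527, so s = 2 and d = 527.
Repeated squaring mod 2109: 838^1 ≡ 838, 838^2 ≡ 2056, 838^4 ≡ 700, 838^8 ≡ 712, 838^16 ≡ 784, 838^32 ≡ 937, 838^64 ≡ 625, 838^128 ≡ 460, 838^256 ≡ 700, 838^512 ≡ 712.
527 = 512 + 8 + 4 + 2 + 1, so 838^527 ≡ 712·712·700·2056·838 ≡ 1552 (mod 2109).
x_0 = 838^527 mod 2109 = 1552.
x_0 is neither 1 nor 2108, so continue squaring.
x_1 = 1552^2 mod 2109 = 226.
Reached i = s−1 = 1 without hitting −1: 838 is a Miller–Rabin witness and 2109 is composite.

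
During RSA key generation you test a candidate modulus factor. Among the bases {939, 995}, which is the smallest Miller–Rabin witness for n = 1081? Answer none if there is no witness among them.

n − 1 = 1080 = 2^3 · 135, so s = 3 and d = 135.
Base 939: x_0 = 939^135 mod 1081 = 281. x_0 is neither 1 nor 1080, so continue squaring. x_1 = 281^2 mod 1081 = 48. x_2 = 48^2 mod 1081 = 142. Reached i = s−1 = 2 without hitting −1: 939 is a Miller–Rabin witness and 1081 is composite.
Base 995: x_0 = 995^135 mod 1081 = 216. x_0 is neither 1 nor 1080, so continue squaring. x_1 = 216^2 mod 1081 = 173. x_2 = 173^2 mod 1081 = 742. Reached i = s−1 = 2 without hitting −1: 995 is a Miller–Rabin witness and 1081 is composite.
The smallest witness among the given bases is 939.

939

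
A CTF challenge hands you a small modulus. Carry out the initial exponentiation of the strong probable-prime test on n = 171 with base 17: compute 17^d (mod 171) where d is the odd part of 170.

35

n − 1 = 170 = 2^1 · 85, so s = 1 and d = 85.
17^85 mod 171 = 35.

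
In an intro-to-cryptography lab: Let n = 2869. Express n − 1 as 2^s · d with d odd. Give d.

717

Halving: 2868 → 1434 → 717; 717 is odd.
So 2868 = 2^2 · 717.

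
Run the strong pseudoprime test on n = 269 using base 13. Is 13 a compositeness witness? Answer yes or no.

n − 1 = 268 = 2^2 · 67, so s = 2 and d = 67.
x_0 = 13^67 mod 269 = 268.
x_0 = 268 ≡ −1, so 13 is not a witness.

no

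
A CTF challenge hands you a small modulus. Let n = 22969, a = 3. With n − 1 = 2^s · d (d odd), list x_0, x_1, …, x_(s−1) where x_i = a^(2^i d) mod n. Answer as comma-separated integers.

20062, 21026, 8333

n − 1 = 22968 = 2^3 · 2871, so s = 3 and d = 2871.
x_0 = 3^2871 mod 22969 = 20062.
x_1 = 20062^2 mod 22969 = 21026.
x_2 = 21026^2 mod 22969 = 8333.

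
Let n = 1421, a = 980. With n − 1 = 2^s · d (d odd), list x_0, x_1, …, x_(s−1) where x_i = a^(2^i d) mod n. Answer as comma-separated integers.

n − 1 = 1420 = 2^2 · 355, so s = 2 and d = 355.
x_0 = 980^355 mod 1421 = 1127.
x_1 = 1127^2 mod 1421 = 1176.

1127, 1176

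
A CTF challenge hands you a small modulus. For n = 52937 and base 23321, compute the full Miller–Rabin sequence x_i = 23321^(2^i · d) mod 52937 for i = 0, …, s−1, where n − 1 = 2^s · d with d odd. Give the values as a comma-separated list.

n − 1 = 52936 = 2^3 · 6617, so s = 3 and d = 6617.
x_0 = 23321^6617 mod 52937 = 52936.
x_1 = 52936^2 mod 52937 = 1.
x_2 = 1^2 mod 52937 = 1.

52936, 1, 1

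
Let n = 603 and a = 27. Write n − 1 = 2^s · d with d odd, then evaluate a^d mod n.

405

n − 1 = 602 = 2^1 · 301, so s = 1 and d = 301.
27^301 mod 603 = 405.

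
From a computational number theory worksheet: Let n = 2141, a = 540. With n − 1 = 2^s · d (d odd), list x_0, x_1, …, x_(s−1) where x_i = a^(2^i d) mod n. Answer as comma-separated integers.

1722, 2140

n − 1 = 2140 = 2^2 · 535, so s = 2 and d = 535.
x_0 = 540^535 mod 2141 = 1722.
x_1 = 1722^2 mod 2141 = 2140.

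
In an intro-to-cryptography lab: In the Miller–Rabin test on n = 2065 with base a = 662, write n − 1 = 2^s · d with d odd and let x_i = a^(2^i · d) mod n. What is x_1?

729

n − 1 = 2064 = 2^4 · 129, so s = 4 and d = 129.
x_0 = 662^129 mod 2065 = 1212.
x_1 = 1212^2 mod 2065 = 729.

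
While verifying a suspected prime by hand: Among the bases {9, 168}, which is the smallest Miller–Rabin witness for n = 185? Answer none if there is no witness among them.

n − 1 = 184 = 2^3 · 23, so s = 3 and d = 23.
Base 9: x_0 = 9^23 mod 185 = 34. x_0 is neither 1 nor 184, so continue squaring. x_1 = 34^2 mod 185 = 46. x_2 = 46^2 mod 185 = 81. Reached i = s−1 = 2 without hitting −1: 9 is a Miller–Rabin witness and 185 is composite.
Base 168: x_0 = 168^23 mod 185 = 167. x_0 is neither 1 nor 184, so continue squaring. x_1 = 167^2 mod 185 = 139. x_2 = 139^2 mod 185 = 81. Reached i = s−1 = 2 without hitting −1: 168 is a Miller–Rabin witness and 185 is composite.
The smallest witness among the given bases is 9.

9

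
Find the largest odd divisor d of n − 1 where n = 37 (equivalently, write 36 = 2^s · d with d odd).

9

Halving: 36 → 18 → 9; 9 is odd.
So 36 = 2^2 · 9.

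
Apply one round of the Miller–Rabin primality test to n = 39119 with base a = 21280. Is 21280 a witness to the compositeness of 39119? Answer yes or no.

no

n − 1 = 39118 = 2^1 · 19559, so s = 1 and d = 19559.
x_0 = 21280^19559 mod 39119 = 39118.
x_0 = 39118 ≡ −1, so 21280 is not a witness.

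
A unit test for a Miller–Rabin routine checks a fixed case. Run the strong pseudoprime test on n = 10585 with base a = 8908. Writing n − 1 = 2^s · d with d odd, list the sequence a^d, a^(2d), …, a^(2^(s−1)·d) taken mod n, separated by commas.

8177, 8469, 1

n − 1 = 10584 = 2^3 · 1323, so s = 3 and d = 1323.
x_0 = 8908^1323 mod 10585 = 8177.
x_1 = 8177^2 mod 10585 = 8469.
x_2 = 8469^2 mod 10585 = 1.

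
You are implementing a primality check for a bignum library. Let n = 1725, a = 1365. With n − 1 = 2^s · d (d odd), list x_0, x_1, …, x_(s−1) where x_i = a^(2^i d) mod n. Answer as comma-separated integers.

n − 1 = 1724 = 2^2 · 431, so s = 2 and d = 431.
x_0 = 1365^431 mod 1725 = 225.
x_1 = 225^2 mod 1725 = 600.

225, 600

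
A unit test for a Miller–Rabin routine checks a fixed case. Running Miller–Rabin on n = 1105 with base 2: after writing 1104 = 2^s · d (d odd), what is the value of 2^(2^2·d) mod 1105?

781

n − 1 = 1104 = 2^4 · 69, so s = 4 and d = 69.
x_0 = 2^69 mod 1105 = 967.
x_1 = 967^2 mod 1105 = 259.
x_2 = 259^2 mod 1105 = 781.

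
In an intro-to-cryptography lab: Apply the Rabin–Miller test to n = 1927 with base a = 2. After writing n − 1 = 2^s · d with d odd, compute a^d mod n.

n − 1 = 1926 = 2^1 · 963, so s = 1 and d = 963.
2^963 mod 1927 = 664.

664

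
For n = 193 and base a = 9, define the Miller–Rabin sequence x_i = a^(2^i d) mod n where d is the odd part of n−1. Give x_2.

n − 1 = 192 = 2^6 · 3, so s = 6 and d = 3.
x_0 = 9^3 mod 193 = 150.
x_1 = 150^2 mod 193 = 112.
x_2 = 112^2 mod 193 = 192.

192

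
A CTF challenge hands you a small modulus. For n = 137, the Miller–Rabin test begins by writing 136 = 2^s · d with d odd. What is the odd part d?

Halving: 136 → 68 → 34 → 17; 17 is odd.
So 136 = 2^3 · 17.

17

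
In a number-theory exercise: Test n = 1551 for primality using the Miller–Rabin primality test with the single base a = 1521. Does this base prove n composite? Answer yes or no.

yes

n − 1 = 1550 = 2^1 · 775, so s = 1 and d = 775.
x_0 = 1521^775 mod 1551 = 1332.
x_0 ∉ {1, 1550} and s = 1, so 1521 is a Miller–Rabin witness and 1551 is composite.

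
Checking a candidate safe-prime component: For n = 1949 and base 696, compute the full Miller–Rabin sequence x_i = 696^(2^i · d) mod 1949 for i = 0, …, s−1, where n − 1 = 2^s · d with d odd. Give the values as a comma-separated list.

n − 1 = 1948 = 2^2 · 487, so s = 2 and d = 487.
x_0 = 696^487 mod 1949 = 1948.
x_1 = 1948^2 mod 1949 = 1.

1948, 1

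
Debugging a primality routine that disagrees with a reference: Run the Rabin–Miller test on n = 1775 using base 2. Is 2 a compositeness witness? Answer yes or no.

yes

n − 1 = 1774 = 2^1 · 887, so s = 1 and d = 887.
x_0 = 2^887 mod 1775 = 1753.
x_0 ∉ {1, 1774} and s = 1, so 2 is a Miller–Rabin witness and 1775 is composite.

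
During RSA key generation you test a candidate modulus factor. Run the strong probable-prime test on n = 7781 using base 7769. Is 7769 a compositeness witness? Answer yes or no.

n − 1 = 7780 = 2^2 · 1945, so s = 2 and d = 1945.
Repeated squaring mod 7781: 7769^1 ≡ 7769, 7769^2 ≡ 144, 7769^4 ≡ 5174, 7769^8 ≡ 3636, 7769^16 ≡ 577, 7769^32 ≡ 6127, 7769^64 ≡ 4585, 7769^128 ≡ 5744, 7769^256 ≡ 2096, 7769^512 ≡ 4732, 7769^1024 ≡ 5887.
1945 = 1024 + 512 + 256 + 128 + 16 + 8 + 1, so 7769^1945 ≡ 5887·4732·2096·5744·577·3636·7769 ≡ 1885 (mod 7781).
x_0 = 7769^1945 mod 7781 = 1885.
x_0 is neither 1 nor 7780, so continue squaring.
x_1 = 1885^2 mod 7781 = 5089.
Reached i = s−1 = 1 without hitting −1: 7769 is a Miller–Rabin witness and 7781 is composite.

yes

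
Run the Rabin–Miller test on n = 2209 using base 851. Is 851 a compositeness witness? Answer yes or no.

n − 1 = 2208 = 2^5 · 69, so s = 5 and d = 69.
x_0 = 851^69 mod 2209 = 986.
x_0 is neither 1 nor 2208, so continue squaring.
x_1 = 986^2 mod 2209 = 236.
x_2 = 236^2 mod 2209 = 471.
x_3 = 471^2 mod 2209 = 941.
x_4 = 941^2 mod 2209 = 1881.
Reached i = s−1 = 4 without hitting −1: 851 is a Miller–Rabin witness and 2209 is composite.

yes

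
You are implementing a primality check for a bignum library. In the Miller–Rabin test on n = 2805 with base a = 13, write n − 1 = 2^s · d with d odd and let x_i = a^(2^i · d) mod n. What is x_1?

n − 1 = 2804 = 2^2 · 701, so s = 2 and d = 701.
Repeated squaring mod 2805: 13^1 ≡ 13, 13^2 ≡ 169, 13^4 ≡ 511, 13^8 ≡ 256, 13^16 ≡ 1021, 13^32 ≡ 1786, 13^64 ≡ 511, 13^128 ≡ 256, 13^256 ≡ 1021, 13^512 ≡ 1786.
701 = 512 + 128 + 32 + 16 + 8 + 4 + 1, so 13^701 ≡ 1786·256·1786·1021·256·511·13 ≡ 13 (mod 2805).
x_0 = 13.
x_1 = 13^2 mod 2805 = 169.

169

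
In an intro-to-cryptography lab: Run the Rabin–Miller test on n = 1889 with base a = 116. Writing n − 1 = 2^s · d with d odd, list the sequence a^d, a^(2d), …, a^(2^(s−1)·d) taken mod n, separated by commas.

n − 1 = 1888 = 2^5 · 59, so s = 5 and d = 59.
x_0 = 116^59 mod 1889 = 928.
x_1 = 928^2 mod 1889 = 1689.
x_2 = 1689^2 mod 1889 = 331.
x_3 = 331^2 mod 1889 = 1888.
x_4 = 1888^2 mod 1889 = 1.

928, 1689, 331, 1888, 1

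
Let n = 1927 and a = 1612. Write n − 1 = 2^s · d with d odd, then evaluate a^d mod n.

598

n − 1 = 1926 = 2^1 · 963, so s = 1 and d = 963.
Repeated squaring mod 1927: 1612^1 ≡ 1612, 1612^2 ≡ 948, 1612^4 ≡ 722, 1612^8 ≡ 994, 1612^16 ≡ 1412, 1612^32 ≡ 1226, 1612^64 ≡ 16, 1612^128 ≡ 256, 1612^256 ≡ 18, 1612^512 ≡ 324.
963 = 512 + 256 + 128 + 64 + 2 + 1, so 1612^963 ≡ 324·18·256·16·948·1612 ≡ 598 (mod 1927).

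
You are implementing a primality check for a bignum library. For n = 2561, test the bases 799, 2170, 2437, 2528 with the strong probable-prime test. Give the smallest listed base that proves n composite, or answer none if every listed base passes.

799

n − 1 = 2560 = 2^9 · 5, so s = 9 and d = 5.
Base 799: x_0 = 799^5 mod 2561 = 496. x_0 is neither 1 nor 2560, so continue squaring. x_1 = 496^2 mod 2561 = 160. x_2 = 160^2 mod 2561 = 2551. x_3 = 2551^2 mod 2561 = 100. x_4 = 100^2 mod 2561 = 2317. x_5 = 2317^2 mod 2561 = 633. x_6 = 633^2 mod 2561 = 1173. x_7 = 1173^2 mod 2561 = 672. x_8 = 672^2 mod 2561 = 848. Reached i = s−1 = 8 without hitting −1: 799 is a Miller–Rabin witness and 2561 is composite.
Base 2170: x_0 = 2170^5 mod 2561 = 1819. x_0 is neither 1 nor 2560, so continue squaring. x_1 = 1819^2 mod 2561 = 2510. x_2 = 2510^2 mod 2561 = 40. x_3 = 40^2 mod 2561 = 1600. x_4 = 1600^2 mod 2561 = 1561. x_5 = 1561^2 mod 2561 = 1210. x_6 = 1210^2 mod 2561 = 1769. x_7 = 1769^2 mod 2561 = 2380. x_8 = 2380^2 mod 2561 = 2029. Reached i = s−1 = 8 without hitting −1: 2170 is a Miller–Rabin witness and 2561 is composite.
Base 2437: x_0 = 2437^5 mod 2561 = 405. x_0 is neither 1 nor 2560, so continue squaring. x_1 = 405^2 mod 2561 = 121. x_2 = 121^2 mod 2561 = 1836. x_3 = 1836^2 mod 2561 = 620. x_4 = 620^2 mod 2561 = 250. x_5 = 250^2 mod 2561 = 1036. x_6 = 1036^2 mod 2561 = 237. x_7 = 237^2 mod 2561 = 2388. x_8 = 2388^2 mod 2561 = 1758. Reached i = s−1 = 8 without hitting −1: 2437 is a Miller–Rabin witness and 2561 is composite.
Base 2528: x_0 = 2528^5 mod 2561 = 1809. x_0 is neither 1 nor 2560, so continue squaring. x_1 = 1809^2 mod 2561 = 2084. x_2 = 2084^2 mod 2561 = 2161. x_3 = 2161^2 mod 2561 = 1218. x_4 = 1218^2 mod 2561 = 705. x_5 = 705^2 mod 2561 = 191. x_6 = 191^2 mod 2561 = 627. x_7 = 627^2 mod 2561 = 1296. x_8 = 1296^2 mod 2561 = 2161. Reached i = s−1 = 8 without hitting −1: 2528 is a Miller–Rabin witness and 2561 is composite.
The smallest witness among the given bases is 799.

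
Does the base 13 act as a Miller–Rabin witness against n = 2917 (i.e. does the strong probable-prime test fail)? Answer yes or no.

n − 1 = 2916 = 2^2 · 729, so s = 2 and d = 729.
x_0 = 13^729 mod 2917 = 2863.
x_0 is neither 1 nor 2916, so continue squaring.
x_1 = 2863^2 mod 2917 = 2916.
x_1 ≡ −1, so 13 is not a witness.

no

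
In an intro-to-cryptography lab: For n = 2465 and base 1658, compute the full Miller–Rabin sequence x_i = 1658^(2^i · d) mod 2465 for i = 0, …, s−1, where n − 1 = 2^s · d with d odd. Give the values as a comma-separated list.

n − 1 = 2464 = 2^5 · 77, so s = 5 and d = 77.
x_0 = 1658^77 mod 2465 = 1623.
x_1 = 1623^2 mod 2465 = 1509.
x_2 = 1509^2 mod 2465 = 1886.
x_3 = 1886^2 mod 2465 = 1.
x_4 = 1^2 mod 2465 = 1.

1623, 1509, 1886, 1, 1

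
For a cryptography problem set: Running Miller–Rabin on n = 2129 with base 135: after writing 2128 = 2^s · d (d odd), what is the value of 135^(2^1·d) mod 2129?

1749

n − 1 = 2128 = 2^4 · 133, so s = 4 and d = 133.
x_0 = 135^133 mod 2129 = 1391.
x_1 = 1391^2 mod 2129 = 1749.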